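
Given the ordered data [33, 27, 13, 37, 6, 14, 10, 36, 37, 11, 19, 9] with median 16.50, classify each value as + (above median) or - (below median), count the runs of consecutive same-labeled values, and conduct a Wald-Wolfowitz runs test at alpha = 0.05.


Step 1: Compute median = 16.50; label A = above, B = below.
Labels in order: AABABBBAABAB  (n_A = 6, n_B = 6)
Step 2: Count runs R = 8.
Step 3: Under H0 (random ordering), E[R] = 2*n_A*n_B/(n_A+n_B) + 1 = 2*6*6/12 + 1 = 7.0000.
        Var[R] = 2*n_A*n_B*(2*n_A*n_B - n_A - n_B) / ((n_A+n_B)^2 * (n_A+n_B-1)) = 4320/1584 = 2.7273.
        SD[R] = 1.6514.
Step 4: Continuity-corrected z = (R - 0.5 - E[R]) / SD[R] = (8 - 0.5 - 7.0000) / 1.6514 = 0.3028.
Step 5: Two-sided p-value via normal approximation = 2*(1 - Phi(|z|)) = 0.762069.
Step 6: alpha = 0.05. fail to reject H0.

R = 8, z = 0.3028, p = 0.762069, fail to reject H0.


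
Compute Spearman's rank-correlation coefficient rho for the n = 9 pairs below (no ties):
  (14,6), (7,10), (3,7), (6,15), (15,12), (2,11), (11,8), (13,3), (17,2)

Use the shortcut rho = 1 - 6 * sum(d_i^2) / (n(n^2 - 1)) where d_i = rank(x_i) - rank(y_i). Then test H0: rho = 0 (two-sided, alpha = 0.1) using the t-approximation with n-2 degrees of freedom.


Step 1: Rank x and y separately (midranks; no ties here).
rank(x): 14->7, 7->4, 3->2, 6->3, 15->8, 2->1, 11->5, 13->6, 17->9
rank(y): 6->3, 10->6, 7->4, 15->9, 12->8, 11->7, 8->5, 3->2, 2->1
Step 2: d_i = R_x(i) - R_y(i); compute d_i^2.
  (7-3)^2=16, (4-6)^2=4, (2-4)^2=4, (3-9)^2=36, (8-8)^2=0, (1-7)^2=36, (5-5)^2=0, (6-2)^2=16, (9-1)^2=64
sum(d^2) = 176.
Step 3: rho = 1 - 6*176 / (9*(9^2 - 1)) = 1 - 1056/720 = -0.466667.
Step 4: Under H0, t = rho * sqrt((n-2)/(1-rho^2)) = -1.3960 ~ t(7).
Step 5: Two-sided p-value from the t-distribution with 7 df = 0.205386.
Step 6: alpha = 0.1. fail to reject H0.

rho = -0.4667, p = 0.205386, fail to reject H0 at alpha = 0.1.


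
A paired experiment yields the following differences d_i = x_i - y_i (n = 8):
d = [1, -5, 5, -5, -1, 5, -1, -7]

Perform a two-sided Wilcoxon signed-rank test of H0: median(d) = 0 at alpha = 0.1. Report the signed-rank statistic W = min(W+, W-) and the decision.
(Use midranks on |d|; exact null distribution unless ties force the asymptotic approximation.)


Step 1: Drop any zero differences (none here) and take |d_i|.
|d| = [1, 5, 5, 5, 1, 5, 1, 7]
Step 2: Midrank |d_i| (ties get averaged ranks).
ranks: |1|->2, |5|->5.5, |5|->5.5, |5|->5.5, |1|->2, |5|->5.5, |1|->2, |7|->8
Step 3: Attach original signs; sum ranks with positive sign and with negative sign.
W+ = 2 + 5.5 + 5.5 = 13
W- = 5.5 + 5.5 + 2 + 2 + 8 = 23
(Check: W+ + W- = 36 should equal n(n+1)/2 = 36.)
Step 4: Test statistic W = min(W+, W-) = 13.
Step 5: Ties in |d|, so use the tie-corrected normal approximation.
        E[W] = n(n+1)/4 = 8*9/4 = 18.
        Tie groups: |d|=1 (t=3), |d|=5 (t=4); sum(t^3 - t) = 84.
        Var[W] = n(n+1)(2n+1)/24 - sum(t^3-t)/48 = 1224/24 - 84/48 = 49.25.
        z = (W - E[W]) / sqrt(Var[W]) = (13 - 18) / 7.0178 = -0.7125.
        Two-sided p = 2*Phi(z) = 0.476173.
Step 6: alpha = 0.1. fail to reject H0.

W+ = 13, W- = 23, W = min = 13, p = 0.476173, fail to reject H0.


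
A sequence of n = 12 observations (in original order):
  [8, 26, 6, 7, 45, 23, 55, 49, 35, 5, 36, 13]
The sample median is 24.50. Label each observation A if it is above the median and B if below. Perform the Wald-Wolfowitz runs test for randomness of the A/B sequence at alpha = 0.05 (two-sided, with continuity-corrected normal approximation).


Step 1: Compute median = 24.50; label A = above, B = below.
Labels in order: BABBABAAABAB  (n_A = 6, n_B = 6)
Step 2: Count runs R = 9.
Step 3: Under H0 (random ordering), E[R] = 2*n_A*n_B/(n_A+n_B) + 1 = 2*6*6/12 + 1 = 7.0000.
        Var[R] = 2*n_A*n_B*(2*n_A*n_B - n_A - n_B) / ((n_A+n_B)^2 * (n_A+n_B-1)) = 4320/1584 = 2.7273.
        SD[R] = 1.6514.
Step 4: Continuity-corrected z = (R - 0.5 - E[R]) / SD[R] = (9 - 0.5 - 7.0000) / 1.6514 = 0.9083.
Step 5: Two-sided p-value via normal approximation = 2*(1 - Phi(|z|)) = 0.363722.
Step 6: alpha = 0.05. fail to reject H0.

R = 9, z = 0.9083, p = 0.363722, fail to reject H0.


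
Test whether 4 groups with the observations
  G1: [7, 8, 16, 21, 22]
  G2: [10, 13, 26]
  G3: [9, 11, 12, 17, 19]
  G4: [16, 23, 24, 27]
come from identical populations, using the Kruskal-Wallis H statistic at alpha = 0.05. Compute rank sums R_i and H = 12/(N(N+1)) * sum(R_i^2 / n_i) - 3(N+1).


Step 1: Combine all N = 17 observations and assign midranks.
sorted (value, group, rank): (7,G1,1), (8,G1,2), (9,G3,3), (10,G2,4), (11,G3,5), (12,G3,6), (13,G2,7), (16,G1,8.5), (16,G4,8.5), (17,G3,10), (19,G3,11), (21,G1,12), (22,G1,13), (23,G4,14), (24,G4,15), (26,G2,16), (27,G4,17)
Step 2: Sum ranks within each group.
R_1 = 36.5 (n_1 = 5)
R_2 = 27 (n_2 = 3)
R_3 = 35 (n_3 = 5)
R_4 = 54.5 (n_4 = 4)
Step 3: H = 12/(N(N+1)) * sum(R_i^2/n_i) - 3(N+1)
     = 12/(17*18) * (36.5^2/5 + 27^2/3 + 35^2/5 + 54.5^2/4) - 3*18
     = 0.039216 * 1497.01 - 54
     = 4.706373.
Step 4: Ties present; correction factor C = 1 - 6/(17^3 - 17) = 0.998775. Corrected H = 4.706373 / 0.998775 = 4.712147.
Step 5: Under H0, H ~ chi^2(3); p-value = 0.194130.
Step 6: alpha = 0.05. fail to reject H0.

H = 4.7121, df = 3, p = 0.194130, fail to reject H0.


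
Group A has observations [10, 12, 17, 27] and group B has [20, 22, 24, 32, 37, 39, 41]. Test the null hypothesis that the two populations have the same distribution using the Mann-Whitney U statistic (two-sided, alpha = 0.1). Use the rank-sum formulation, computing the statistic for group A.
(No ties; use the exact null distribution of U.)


Step 1: Combine and sort all 11 observations; assign midranks.
sorted (value, group): (10,X), (12,X), (17,X), (20,Y), (22,Y), (24,Y), (27,X), (32,Y), (37,Y), (39,Y), (41,Y)
ranks: 10->1, 12->2, 17->3, 20->4, 22->5, 24->6, 27->7, 32->8, 37->9, 39->10, 41->11
Step 2: Rank sum for X: R1 = 1 + 2 + 3 + 7 = 13.
Step 3: U_X = R1 - n1(n1+1)/2 = 13 - 4*5/2 = 13 - 10 = 3.
       U_Y = n1*n2 - U_X = 28 - 3 = 25.
Step 4: No ties, so the exact null distribution of U (based on enumerating the C(11,4) = 330 equally likely rank assignments) gives the two-sided p-value.
Step 5: p-value = 0.042424; compare to alpha = 0.1. reject H0.

U_X = 3, p = 0.042424, reject H0 at alpha = 0.1.


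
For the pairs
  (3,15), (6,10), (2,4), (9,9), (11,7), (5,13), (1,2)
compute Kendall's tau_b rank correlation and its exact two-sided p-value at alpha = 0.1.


Step 1: Enumerate the 21 unordered pairs (i,j) with i<j and classify each by sign(x_j-x_i) * sign(y_j-y_i).
  (1,2):dx=+3,dy=-5->D; (1,3):dx=-1,dy=-11->C; (1,4):dx=+6,dy=-6->D; (1,5):dx=+8,dy=-8->D
  (1,6):dx=+2,dy=-2->D; (1,7):dx=-2,dy=-13->C; (2,3):dx=-4,dy=-6->C; (2,4):dx=+3,dy=-1->D
  (2,5):dx=+5,dy=-3->D; (2,6):dx=-1,dy=+3->D; (2,7):dx=-5,dy=-8->C; (3,4):dx=+7,dy=+5->C
  (3,5):dx=+9,dy=+3->C; (3,6):dx=+3,dy=+9->C; (3,7):dx=-1,dy=-2->C; (4,5):dx=+2,dy=-2->D
  (4,6):dx=-4,dy=+4->D; (4,7):dx=-8,dy=-7->C; (5,6):dx=-6,dy=+6->D; (5,7):dx=-10,dy=-5->C
  (6,7):dx=-4,dy=-11->C
Step 2: C = 11, D = 10, total pairs = 21.
Step 3: tau = (C - D)/(n(n-1)/2) = (11 - 10)/21 = 0.047619.
Step 4: Exact two-sided p-value (enumerate n! = 5040 permutations of y under H0): p = 1.000000.
Step 5: alpha = 0.1. fail to reject H0.

tau_b = 0.0476 (C=11, D=10), p = 1.000000, fail to reject H0.


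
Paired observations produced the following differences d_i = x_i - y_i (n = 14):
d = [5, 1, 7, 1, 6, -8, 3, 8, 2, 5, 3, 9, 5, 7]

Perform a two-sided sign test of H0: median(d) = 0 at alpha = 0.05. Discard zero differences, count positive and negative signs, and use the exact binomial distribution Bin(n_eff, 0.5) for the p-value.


Step 1: Discard zero differences. Original n = 14; n_eff = number of nonzero differences = 14.
Nonzero differences (with sign): +5, +1, +7, +1, +6, -8, +3, +8, +2, +5, +3, +9, +5, +7
Step 2: Count signs: positive = 13, negative = 1.
Step 3: Under H0: P(positive) = 0.5, so the number of positives S ~ Bin(14, 0.5).
Step 4: Two-sided exact p-value = sum of Bin(14,0.5) probabilities at or below the observed probability = 0.001831.
Step 5: alpha = 0.05. reject H0.

n_eff = 14, pos = 13, neg = 1, p = 0.001831, reject H0.


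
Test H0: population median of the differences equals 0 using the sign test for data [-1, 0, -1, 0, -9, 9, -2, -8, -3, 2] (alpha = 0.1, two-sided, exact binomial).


Step 1: Discard zero differences. Original n = 10; n_eff = number of nonzero differences = 8.
Nonzero differences (with sign): -1, -1, -9, +9, -2, -8, -3, +2
Step 2: Count signs: positive = 2, negative = 6.
Step 3: Under H0: P(positive) = 0.5, so the number of positives S ~ Bin(8, 0.5).
Step 4: Two-sided exact p-value = sum of Bin(8,0.5) probabilities at or below the observed probability = 0.289062.
Step 5: alpha = 0.1. fail to reject H0.

n_eff = 8, pos = 2, neg = 6, p = 0.289062, fail to reject H0.


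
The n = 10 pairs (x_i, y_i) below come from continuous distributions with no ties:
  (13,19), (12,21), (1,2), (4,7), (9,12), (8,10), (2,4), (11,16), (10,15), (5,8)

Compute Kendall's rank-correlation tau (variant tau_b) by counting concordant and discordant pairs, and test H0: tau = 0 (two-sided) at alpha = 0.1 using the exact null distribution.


Step 1: Enumerate the 45 unordered pairs (i,j) with i<j and classify each by sign(x_j-x_i) * sign(y_j-y_i).
  (1,2):dx=-1,dy=+2->D; (1,3):dx=-12,dy=-17->C; (1,4):dx=-9,dy=-12->C; (1,5):dx=-4,dy=-7->C
  (1,6):dx=-5,dy=-9->C; (1,7):dx=-11,dy=-15->C; (1,8):dx=-2,dy=-3->C; (1,9):dx=-3,dy=-4->C
  (1,10):dx=-8,dy=-11->C; (2,3):dx=-11,dy=-19->C; (2,4):dx=-8,dy=-14->C; (2,5):dx=-3,dy=-9->C
  (2,6):dx=-4,dy=-11->C; (2,7):dx=-10,dy=-17->C; (2,8):dx=-1,dy=-5->C; (2,9):dx=-2,dy=-6->C
  (2,10):dx=-7,dy=-13->C; (3,4):dx=+3,dy=+5->C; (3,5):dx=+8,dy=+10->C; (3,6):dx=+7,dy=+8->C
  (3,7):dx=+1,dy=+2->C; (3,8):dx=+10,dy=+14->C; (3,9):dx=+9,dy=+13->C; (3,10):dx=+4,dy=+6->C
  (4,5):dx=+5,dy=+5->C; (4,6):dx=+4,dy=+3->C; (4,7):dx=-2,dy=-3->C; (4,8):dx=+7,dy=+9->C
  (4,9):dx=+6,dy=+8->C; (4,10):dx=+1,dy=+1->C; (5,6):dx=-1,dy=-2->C; (5,7):dx=-7,dy=-8->C
  (5,8):dx=+2,dy=+4->C; (5,9):dx=+1,dy=+3->C; (5,10):dx=-4,dy=-4->C; (6,7):dx=-6,dy=-6->C
  (6,8):dx=+3,dy=+6->C; (6,9):dx=+2,dy=+5->C; (6,10):dx=-3,dy=-2->C; (7,8):dx=+9,dy=+12->C
  (7,9):dx=+8,dy=+11->C; (7,10):dx=+3,dy=+4->C; (8,9):dx=-1,dy=-1->C; (8,10):dx=-6,dy=-8->C
  (9,10):dx=-5,dy=-7->C
Step 2: C = 44, D = 1, total pairs = 45.
Step 3: tau = (C - D)/(n(n-1)/2) = (44 - 1)/45 = 0.955556.
Step 4: Exact two-sided p-value (enumerate n! = 3628800 permutations of y under H0): p = 0.000006.
Step 5: alpha = 0.1. reject H0.

tau_b = 0.9556 (C=44, D=1), p = 0.000006, reject H0.


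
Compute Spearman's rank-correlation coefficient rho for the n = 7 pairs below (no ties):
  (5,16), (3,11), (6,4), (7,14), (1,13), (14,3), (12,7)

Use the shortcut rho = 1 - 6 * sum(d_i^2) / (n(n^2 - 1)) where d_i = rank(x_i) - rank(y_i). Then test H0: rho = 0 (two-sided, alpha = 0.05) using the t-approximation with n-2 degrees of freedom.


Step 1: Rank x and y separately (midranks; no ties here).
rank(x): 5->3, 3->2, 6->4, 7->5, 1->1, 14->7, 12->6
rank(y): 16->7, 11->4, 4->2, 14->6, 13->5, 3->1, 7->3
Step 2: d_i = R_x(i) - R_y(i); compute d_i^2.
  (3-7)^2=16, (2-4)^2=4, (4-2)^2=4, (5-6)^2=1, (1-5)^2=16, (7-1)^2=36, (6-3)^2=9
sum(d^2) = 86.
Step 3: rho = 1 - 6*86 / (7*(7^2 - 1)) = 1 - 516/336 = -0.535714.
Step 4: Under H0, t = rho * sqrt((n-2)/(1-rho^2)) = -1.4186 ~ t(5).
Step 5: Two-sided p-value from the t-distribution with 5 df = 0.215217.
Step 6: alpha = 0.05. fail to reject H0.

rho = -0.5357, p = 0.215217, fail to reject H0 at alpha = 0.05.


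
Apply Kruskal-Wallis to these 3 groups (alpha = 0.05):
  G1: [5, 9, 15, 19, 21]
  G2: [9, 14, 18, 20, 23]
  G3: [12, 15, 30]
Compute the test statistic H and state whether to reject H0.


Step 1: Combine all N = 13 observations and assign midranks.
sorted (value, group, rank): (5,G1,1), (9,G1,2.5), (9,G2,2.5), (12,G3,4), (14,G2,5), (15,G1,6.5), (15,G3,6.5), (18,G2,8), (19,G1,9), (20,G2,10), (21,G1,11), (23,G2,12), (30,G3,13)
Step 2: Sum ranks within each group.
R_1 = 30 (n_1 = 5)
R_2 = 37.5 (n_2 = 5)
R_3 = 23.5 (n_3 = 3)
Step 3: H = 12/(N(N+1)) * sum(R_i^2/n_i) - 3(N+1)
     = 12/(13*14) * (30^2/5 + 37.5^2/5 + 23.5^2/3) - 3*14
     = 0.065934 * 645.333 - 42
     = 0.549451.
Step 4: Ties present; correction factor C = 1 - 12/(13^3 - 13) = 0.994505. Corrected H = 0.549451 / 0.994505 = 0.552486.
Step 5: Under H0, H ~ chi^2(2); p-value = 0.758628.
Step 6: alpha = 0.05. fail to reject H0.

H = 0.5525, df = 2, p = 0.758628, fail to reject H0.


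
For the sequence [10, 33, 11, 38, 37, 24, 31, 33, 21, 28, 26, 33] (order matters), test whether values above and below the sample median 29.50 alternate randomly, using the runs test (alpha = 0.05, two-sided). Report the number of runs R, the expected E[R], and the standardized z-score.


Step 1: Compute median = 29.50; label A = above, B = below.
Labels in order: BABAABAABBBA  (n_A = 6, n_B = 6)
Step 2: Count runs R = 8.
Step 3: Under H0 (random ordering), E[R] = 2*n_A*n_B/(n_A+n_B) + 1 = 2*6*6/12 + 1 = 7.0000.
        Var[R] = 2*n_A*n_B*(2*n_A*n_B - n_A - n_B) / ((n_A+n_B)^2 * (n_A+n_B-1)) = 4320/1584 = 2.7273.
        SD[R] = 1.6514.
Step 4: Continuity-corrected z = (R - 0.5 - E[R]) / SD[R] = (8 - 0.5 - 7.0000) / 1.6514 = 0.3028.
Step 5: Two-sided p-value via normal approximation = 2*(1 - Phi(|z|)) = 0.762069.
Step 6: alpha = 0.05. fail to reject H0.

R = 8, z = 0.3028, p = 0.762069, fail to reject H0.


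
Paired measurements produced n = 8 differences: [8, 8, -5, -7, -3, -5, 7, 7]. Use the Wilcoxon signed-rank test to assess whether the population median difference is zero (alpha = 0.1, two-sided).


Step 1: Drop any zero differences (none here) and take |d_i|.
|d| = [8, 8, 5, 7, 3, 5, 7, 7]
Step 2: Midrank |d_i| (ties get averaged ranks).
ranks: |8|->7.5, |8|->7.5, |5|->2.5, |7|->5, |3|->1, |5|->2.5, |7|->5, |7|->5
Step 3: Attach original signs; sum ranks with positive sign and with negative sign.
W+ = 7.5 + 7.5 + 5 + 5 = 25
W- = 2.5 + 5 + 1 + 2.5 = 11
(Check: W+ + W- = 36 should equal n(n+1)/2 = 36.)
Step 4: Test statistic W = min(W+, W-) = 11.
Step 5: Ties in |d|, so use the tie-corrected normal approximation.
        E[W] = n(n+1)/4 = 8*9/4 = 18.
        Tie groups: |d|=5 (t=2), |d|=7 (t=3), |d|=8 (t=2); sum(t^3 - t) = 36.
        Var[W] = n(n+1)(2n+1)/24 - sum(t^3-t)/48 = 1224/24 - 36/48 = 50.25.
        z = (W - E[W]) / sqrt(Var[W]) = (11 - 18) / 7.0887 = -0.9875.
        Two-sided p = 2*Phi(z) = 0.323405.
Step 6: alpha = 0.1. fail to reject H0.

W+ = 25, W- = 11, W = min = 11, p = 0.323405, fail to reject H0.


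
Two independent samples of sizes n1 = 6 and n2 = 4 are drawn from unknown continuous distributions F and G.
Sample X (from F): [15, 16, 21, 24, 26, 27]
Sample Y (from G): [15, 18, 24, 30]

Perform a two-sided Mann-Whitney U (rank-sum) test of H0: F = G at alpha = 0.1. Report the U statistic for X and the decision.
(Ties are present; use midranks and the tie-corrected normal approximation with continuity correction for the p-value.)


Step 1: Combine and sort all 10 observations; assign midranks.
sorted (value, group): (15,X), (15,Y), (16,X), (18,Y), (21,X), (24,X), (24,Y), (26,X), (27,X), (30,Y)
ranks: 15->1.5, 15->1.5, 16->3, 18->4, 21->5, 24->6.5, 24->6.5, 26->8, 27->9, 30->10
Step 2: Rank sum for X: R1 = 1.5 + 3 + 5 + 6.5 + 8 + 9 = 33.
Step 3: U_X = R1 - n1(n1+1)/2 = 33 - 6*7/2 = 33 - 21 = 12.
       U_Y = n1*n2 - U_X = 24 - 12 = 12.
Step 4: Ties are present, so use the tie-corrected normal approximation (with continuity correction) for the p-value.
Step 5: p-value = 1.000000; compare to alpha = 0.1. fail to reject H0.

U_X = 12, p = 1.000000, fail to reject H0 at alpha = 0.1.


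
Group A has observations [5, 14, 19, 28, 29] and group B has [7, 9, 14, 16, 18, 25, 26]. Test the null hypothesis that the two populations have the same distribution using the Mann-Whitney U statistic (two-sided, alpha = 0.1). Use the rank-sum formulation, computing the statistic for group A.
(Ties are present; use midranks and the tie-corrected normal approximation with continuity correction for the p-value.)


Step 1: Combine and sort all 12 observations; assign midranks.
sorted (value, group): (5,X), (7,Y), (9,Y), (14,X), (14,Y), (16,Y), (18,Y), (19,X), (25,Y), (26,Y), (28,X), (29,X)
ranks: 5->1, 7->2, 9->3, 14->4.5, 14->4.5, 16->6, 18->7, 19->8, 25->9, 26->10, 28->11, 29->12
Step 2: Rank sum for X: R1 = 1 + 4.5 + 8 + 11 + 12 = 36.5.
Step 3: U_X = R1 - n1(n1+1)/2 = 36.5 - 5*6/2 = 36.5 - 15 = 21.5.
       U_Y = n1*n2 - U_X = 35 - 21.5 = 13.5.
Step 4: Ties are present, so use the tie-corrected normal approximation (with continuity correction) for the p-value.
Step 5: p-value = 0.569088; compare to alpha = 0.1. fail to reject H0.

U_X = 21.5, p = 0.569088, fail to reject H0 at alpha = 0.1.


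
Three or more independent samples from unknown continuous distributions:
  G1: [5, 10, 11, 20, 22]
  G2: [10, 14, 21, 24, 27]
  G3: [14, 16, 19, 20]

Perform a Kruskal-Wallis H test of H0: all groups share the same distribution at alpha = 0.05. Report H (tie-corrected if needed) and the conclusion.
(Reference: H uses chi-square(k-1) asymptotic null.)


Step 1: Combine all N = 14 observations and assign midranks.
sorted (value, group, rank): (5,G1,1), (10,G1,2.5), (10,G2,2.5), (11,G1,4), (14,G2,5.5), (14,G3,5.5), (16,G3,7), (19,G3,8), (20,G1,9.5), (20,G3,9.5), (21,G2,11), (22,G1,12), (24,G2,13), (27,G2,14)
Step 2: Sum ranks within each group.
R_1 = 29 (n_1 = 5)
R_2 = 46 (n_2 = 5)
R_3 = 30 (n_3 = 4)
Step 3: H = 12/(N(N+1)) * sum(R_i^2/n_i) - 3(N+1)
     = 12/(14*15) * (29^2/5 + 46^2/5 + 30^2/4) - 3*15
     = 0.057143 * 816.4 - 45
     = 1.651429.
Step 4: Ties present; correction factor C = 1 - 18/(14^3 - 14) = 0.993407. Corrected H = 1.651429 / 0.993407 = 1.662389.
Step 5: Under H0, H ~ chi^2(2); p-value = 0.435529.
Step 6: alpha = 0.05. fail to reject H0.

H = 1.6624, df = 2, p = 0.435529, fail to reject H0.


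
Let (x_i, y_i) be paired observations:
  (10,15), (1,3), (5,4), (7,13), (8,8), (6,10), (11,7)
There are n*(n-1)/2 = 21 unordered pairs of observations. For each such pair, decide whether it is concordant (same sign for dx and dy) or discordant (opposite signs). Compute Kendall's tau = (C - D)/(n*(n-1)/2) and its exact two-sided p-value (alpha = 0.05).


Step 1: Enumerate the 21 unordered pairs (i,j) with i<j and classify each by sign(x_j-x_i) * sign(y_j-y_i).
  (1,2):dx=-9,dy=-12->C; (1,3):dx=-5,dy=-11->C; (1,4):dx=-3,dy=-2->C; (1,5):dx=-2,dy=-7->C
  (1,6):dx=-4,dy=-5->C; (1,7):dx=+1,dy=-8->D; (2,3):dx=+4,dy=+1->C; (2,4):dx=+6,dy=+10->C
  (2,5):dx=+7,dy=+5->C; (2,6):dx=+5,dy=+7->C; (2,7):dx=+10,dy=+4->C; (3,4):dx=+2,dy=+9->C
  (3,5):dx=+3,dy=+4->C; (3,6):dx=+1,dy=+6->C; (3,7):dx=+6,dy=+3->C; (4,5):dx=+1,dy=-5->D
  (4,6):dx=-1,dy=-3->C; (4,7):dx=+4,dy=-6->D; (5,6):dx=-2,dy=+2->D; (5,7):dx=+3,dy=-1->D
  (6,7):dx=+5,dy=-3->D
Step 2: C = 15, D = 6, total pairs = 21.
Step 3: tau = (C - D)/(n(n-1)/2) = (15 - 6)/21 = 0.428571.
Step 4: Exact two-sided p-value (enumerate n! = 5040 permutations of y under H0): p = 0.238889.
Step 5: alpha = 0.05. fail to reject H0.

tau_b = 0.4286 (C=15, D=6), p = 0.238889, fail to reject H0.


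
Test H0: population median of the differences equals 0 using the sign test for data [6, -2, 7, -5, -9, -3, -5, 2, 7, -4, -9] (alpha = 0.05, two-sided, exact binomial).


Step 1: Discard zero differences. Original n = 11; n_eff = number of nonzero differences = 11.
Nonzero differences (with sign): +6, -2, +7, -5, -9, -3, -5, +2, +7, -4, -9
Step 2: Count signs: positive = 4, negative = 7.
Step 3: Under H0: P(positive) = 0.5, so the number of positives S ~ Bin(11, 0.5).
Step 4: Two-sided exact p-value = sum of Bin(11,0.5) probabilities at or below the observed probability = 0.548828.
Step 5: alpha = 0.05. fail to reject H0.

n_eff = 11, pos = 4, neg = 7, p = 0.548828, fail to reject H0.


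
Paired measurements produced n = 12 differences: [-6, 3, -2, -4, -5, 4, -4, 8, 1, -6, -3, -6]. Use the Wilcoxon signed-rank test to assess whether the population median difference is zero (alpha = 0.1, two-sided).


Step 1: Drop any zero differences (none here) and take |d_i|.
|d| = [6, 3, 2, 4, 5, 4, 4, 8, 1, 6, 3, 6]
Step 2: Midrank |d_i| (ties get averaged ranks).
ranks: |6|->10, |3|->3.5, |2|->2, |4|->6, |5|->8, |4|->6, |4|->6, |8|->12, |1|->1, |6|->10, |3|->3.5, |6|->10
Step 3: Attach original signs; sum ranks with positive sign and with negative sign.
W+ = 3.5 + 6 + 12 + 1 = 22.5
W- = 10 + 2 + 6 + 8 + 6 + 10 + 3.5 + 10 = 55.5
(Check: W+ + W- = 78 should equal n(n+1)/2 = 78.)
Step 4: Test statistic W = min(W+, W-) = 22.5.
Step 5: Ties in |d|, so use the tie-corrected normal approximation.
        E[W] = n(n+1)/4 = 12*13/4 = 39.
        Tie groups: |d|=3 (t=2), |d|=4 (t=3), |d|=6 (t=3); sum(t^3 - t) = 54.
        Var[W] = n(n+1)(2n+1)/24 - sum(t^3-t)/48 = 3900/24 - 54/48 = 161.375.
        z = (W - E[W]) / sqrt(Var[W]) = (22.5 - 39) / 12.7033 = -1.2989.
        Two-sided p = 2*Phi(z) = 0.193988.
Step 6: alpha = 0.1. fail to reject H0.

W+ = 22.5, W- = 55.5, W = min = 22.5, p = 0.193988, fail to reject H0.


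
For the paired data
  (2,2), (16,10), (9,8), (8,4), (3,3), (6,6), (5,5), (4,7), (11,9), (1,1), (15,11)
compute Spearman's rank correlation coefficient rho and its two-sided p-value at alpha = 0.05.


Step 1: Rank x and y separately (midranks; no ties here).
rank(x): 2->2, 16->11, 9->8, 8->7, 3->3, 6->6, 5->5, 4->4, 11->9, 1->1, 15->10
rank(y): 2->2, 10->10, 8->8, 4->4, 3->3, 6->6, 5->5, 7->7, 9->9, 1->1, 11->11
Step 2: d_i = R_x(i) - R_y(i); compute d_i^2.
  (2-2)^2=0, (11-10)^2=1, (8-8)^2=0, (7-4)^2=9, (3-3)^2=0, (6-6)^2=0, (5-5)^2=0, (4-7)^2=9, (9-9)^2=0, (1-1)^2=0, (10-11)^2=1
sum(d^2) = 20.
Step 3: rho = 1 - 6*20 / (11*(11^2 - 1)) = 1 - 120/1320 = 0.909091.
Step 4: Under H0, t = rho * sqrt((n-2)/(1-rho^2)) = 6.5465 ~ t(9).
Step 5: Two-sided p-value from the t-distribution with 9 df = 0.000106.
Step 6: alpha = 0.05. reject H0.

rho = 0.9091, p = 0.000106, reject H0 at alpha = 0.05.


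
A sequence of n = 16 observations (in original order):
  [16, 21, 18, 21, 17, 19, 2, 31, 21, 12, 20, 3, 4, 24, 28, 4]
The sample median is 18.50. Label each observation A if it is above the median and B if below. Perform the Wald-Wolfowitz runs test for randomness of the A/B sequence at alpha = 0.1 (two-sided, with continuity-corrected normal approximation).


Step 1: Compute median = 18.50; label A = above, B = below.
Labels in order: BABABABAABABBAAB  (n_A = 8, n_B = 8)
Step 2: Count runs R = 13.
Step 3: Under H0 (random ordering), E[R] = 2*n_A*n_B/(n_A+n_B) + 1 = 2*8*8/16 + 1 = 9.0000.
        Var[R] = 2*n_A*n_B*(2*n_A*n_B - n_A - n_B) / ((n_A+n_B)^2 * (n_A+n_B-1)) = 14336/3840 = 3.7333.
        SD[R] = 1.9322.
Step 4: Continuity-corrected z = (R - 0.5 - E[R]) / SD[R] = (13 - 0.5 - 9.0000) / 1.9322 = 1.8114.
Step 5: Two-sided p-value via normal approximation = 2*(1 - Phi(|z|)) = 0.070076.
Step 6: alpha = 0.1. reject H0.

R = 13, z = 1.8114, p = 0.070076, reject H0.


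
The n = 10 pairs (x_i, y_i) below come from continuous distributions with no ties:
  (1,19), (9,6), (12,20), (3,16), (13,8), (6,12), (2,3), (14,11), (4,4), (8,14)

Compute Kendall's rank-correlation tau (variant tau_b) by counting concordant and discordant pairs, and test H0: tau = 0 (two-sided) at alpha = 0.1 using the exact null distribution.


Step 1: Enumerate the 45 unordered pairs (i,j) with i<j and classify each by sign(x_j-x_i) * sign(y_j-y_i).
  (1,2):dx=+8,dy=-13->D; (1,3):dx=+11,dy=+1->C; (1,4):dx=+2,dy=-3->D; (1,5):dx=+12,dy=-11->D
  (1,6):dx=+5,dy=-7->D; (1,7):dx=+1,dy=-16->D; (1,8):dx=+13,dy=-8->D; (1,9):dx=+3,dy=-15->D
  (1,10):dx=+7,dy=-5->D; (2,3):dx=+3,dy=+14->C; (2,4):dx=-6,dy=+10->D; (2,5):dx=+4,dy=+2->C
  (2,6):dx=-3,dy=+6->D; (2,7):dx=-7,dy=-3->C; (2,8):dx=+5,dy=+5->C; (2,9):dx=-5,dy=-2->C
  (2,10):dx=-1,dy=+8->D; (3,4):dx=-9,dy=-4->C; (3,5):dx=+1,dy=-12->D; (3,6):dx=-6,dy=-8->C
  (3,7):dx=-10,dy=-17->C; (3,8):dx=+2,dy=-9->D; (3,9):dx=-8,dy=-16->C; (3,10):dx=-4,dy=-6->C
  (4,5):dx=+10,dy=-8->D; (4,6):dx=+3,dy=-4->D; (4,7):dx=-1,dy=-13->C; (4,8):dx=+11,dy=-5->D
  (4,9):dx=+1,dy=-12->D; (4,10):dx=+5,dy=-2->D; (5,6):dx=-7,dy=+4->D; (5,7):dx=-11,dy=-5->C
  (5,8):dx=+1,dy=+3->C; (5,9):dx=-9,dy=-4->C; (5,10):dx=-5,dy=+6->D; (6,7):dx=-4,dy=-9->C
  (6,8):dx=+8,dy=-1->D; (6,9):dx=-2,dy=-8->C; (6,10):dx=+2,dy=+2->C; (7,8):dx=+12,dy=+8->C
  (7,9):dx=+2,dy=+1->C; (7,10):dx=+6,dy=+11->C; (8,9):dx=-10,dy=-7->C; (8,10):dx=-6,dy=+3->D
  (9,10):dx=+4,dy=+10->C
Step 2: C = 23, D = 22, total pairs = 45.
Step 3: tau = (C - D)/(n(n-1)/2) = (23 - 22)/45 = 0.022222.
Step 4: Exact two-sided p-value (enumerate n! = 3628800 permutations of y under H0): p = 1.000000.
Step 5: alpha = 0.1. fail to reject H0.

tau_b = 0.0222 (C=23, D=22), p = 1.000000, fail to reject H0.


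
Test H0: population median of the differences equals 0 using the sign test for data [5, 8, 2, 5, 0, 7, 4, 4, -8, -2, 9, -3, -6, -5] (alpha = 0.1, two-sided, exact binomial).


Step 1: Discard zero differences. Original n = 14; n_eff = number of nonzero differences = 13.
Nonzero differences (with sign): +5, +8, +2, +5, +7, +4, +4, -8, -2, +9, -3, -6, -5
Step 2: Count signs: positive = 8, negative = 5.
Step 3: Under H0: P(positive) = 0.5, so the number of positives S ~ Bin(13, 0.5).
Step 4: Two-sided exact p-value = sum of Bin(13,0.5) probabilities at or below the observed probability = 0.581055.
Step 5: alpha = 0.1. fail to reject H0.

n_eff = 13, pos = 8, neg = 5, p = 0.581055, fail to reject H0.


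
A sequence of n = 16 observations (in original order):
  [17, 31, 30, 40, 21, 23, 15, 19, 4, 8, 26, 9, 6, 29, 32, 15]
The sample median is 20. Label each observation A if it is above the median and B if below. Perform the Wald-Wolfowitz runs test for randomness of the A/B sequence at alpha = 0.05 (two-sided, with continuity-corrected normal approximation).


Step 1: Compute median = 20; label A = above, B = below.
Labels in order: BAAAAABBBBABBAAB  (n_A = 8, n_B = 8)
Step 2: Count runs R = 7.
Step 3: Under H0 (random ordering), E[R] = 2*n_A*n_B/(n_A+n_B) + 1 = 2*8*8/16 + 1 = 9.0000.
        Var[R] = 2*n_A*n_B*(2*n_A*n_B - n_A - n_B) / ((n_A+n_B)^2 * (n_A+n_B-1)) = 14336/3840 = 3.7333.
        SD[R] = 1.9322.
Step 4: Continuity-corrected z = (R + 0.5 - E[R]) / SD[R] = (7 + 0.5 - 9.0000) / 1.9322 = -0.7763.
Step 5: Two-sided p-value via normal approximation = 2*(1 - Phi(|z|)) = 0.437558.
Step 6: alpha = 0.05. fail to reject H0.

R = 7, z = -0.7763, p = 0.437558, fail to reject H0.


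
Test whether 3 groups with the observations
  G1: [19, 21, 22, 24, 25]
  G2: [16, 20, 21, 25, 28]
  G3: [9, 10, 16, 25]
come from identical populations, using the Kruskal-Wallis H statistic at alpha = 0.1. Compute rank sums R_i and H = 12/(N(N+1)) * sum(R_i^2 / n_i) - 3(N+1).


Step 1: Combine all N = 14 observations and assign midranks.
sorted (value, group, rank): (9,G3,1), (10,G3,2), (16,G2,3.5), (16,G3,3.5), (19,G1,5), (20,G2,6), (21,G1,7.5), (21,G2,7.5), (22,G1,9), (24,G1,10), (25,G1,12), (25,G2,12), (25,G3,12), (28,G2,14)
Step 2: Sum ranks within each group.
R_1 = 43.5 (n_1 = 5)
R_2 = 43 (n_2 = 5)
R_3 = 18.5 (n_3 = 4)
Step 3: H = 12/(N(N+1)) * sum(R_i^2/n_i) - 3(N+1)
     = 12/(14*15) * (43.5^2/5 + 43^2/5 + 18.5^2/4) - 3*15
     = 0.057143 * 833.812 - 45
     = 2.646429.
Step 4: Ties present; correction factor C = 1 - 36/(14^3 - 14) = 0.986813. Corrected H = 2.646429 / 0.986813 = 2.681793.
Step 5: Under H0, H ~ chi^2(2); p-value = 0.261611.
Step 6: alpha = 0.1. fail to reject H0.

H = 2.6818, df = 2, p = 0.261611, fail to reject H0.


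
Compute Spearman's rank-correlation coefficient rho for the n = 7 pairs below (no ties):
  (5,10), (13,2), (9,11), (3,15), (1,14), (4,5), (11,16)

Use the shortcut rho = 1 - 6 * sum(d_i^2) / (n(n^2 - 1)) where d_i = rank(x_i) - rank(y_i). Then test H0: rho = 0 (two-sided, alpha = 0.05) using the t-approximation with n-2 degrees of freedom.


Step 1: Rank x and y separately (midranks; no ties here).
rank(x): 5->4, 13->7, 9->5, 3->2, 1->1, 4->3, 11->6
rank(y): 10->3, 2->1, 11->4, 15->6, 14->5, 5->2, 16->7
Step 2: d_i = R_x(i) - R_y(i); compute d_i^2.
  (4-3)^2=1, (7-1)^2=36, (5-4)^2=1, (2-6)^2=16, (1-5)^2=16, (3-2)^2=1, (6-7)^2=1
sum(d^2) = 72.
Step 3: rho = 1 - 6*72 / (7*(7^2 - 1)) = 1 - 432/336 = -0.285714.
Step 4: Under H0, t = rho * sqrt((n-2)/(1-rho^2)) = -0.6667 ~ t(5).
Step 5: Two-sided p-value from the t-distribution with 5 df = 0.534509.
Step 6: alpha = 0.05. fail to reject H0.

rho = -0.2857, p = 0.534509, fail to reject H0 at alpha = 0.05.


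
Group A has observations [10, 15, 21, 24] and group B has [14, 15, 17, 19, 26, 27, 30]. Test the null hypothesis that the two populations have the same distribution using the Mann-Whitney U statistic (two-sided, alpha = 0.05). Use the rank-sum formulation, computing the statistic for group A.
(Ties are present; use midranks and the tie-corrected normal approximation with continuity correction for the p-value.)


Step 1: Combine and sort all 11 observations; assign midranks.
sorted (value, group): (10,X), (14,Y), (15,X), (15,Y), (17,Y), (19,Y), (21,X), (24,X), (26,Y), (27,Y), (30,Y)
ranks: 10->1, 14->2, 15->3.5, 15->3.5, 17->5, 19->6, 21->7, 24->8, 26->9, 27->10, 30->11
Step 2: Rank sum for X: R1 = 1 + 3.5 + 7 + 8 = 19.5.
Step 3: U_X = R1 - n1(n1+1)/2 = 19.5 - 4*5/2 = 19.5 - 10 = 9.5.
       U_Y = n1*n2 - U_X = 28 - 9.5 = 18.5.
Step 4: Ties are present, so use the tie-corrected normal approximation (with continuity correction) for the p-value.
Step 5: p-value = 0.448659; compare to alpha = 0.05. fail to reject H0.

U_X = 9.5, p = 0.448659, fail to reject H0 at alpha = 0.05.


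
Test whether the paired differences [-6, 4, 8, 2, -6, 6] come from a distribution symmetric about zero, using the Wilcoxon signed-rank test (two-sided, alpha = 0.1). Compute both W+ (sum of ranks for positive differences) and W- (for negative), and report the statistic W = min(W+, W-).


Step 1: Drop any zero differences (none here) and take |d_i|.
|d| = [6, 4, 8, 2, 6, 6]
Step 2: Midrank |d_i| (ties get averaged ranks).
ranks: |6|->4, |4|->2, |8|->6, |2|->1, |6|->4, |6|->4
Step 3: Attach original signs; sum ranks with positive sign and with negative sign.
W+ = 2 + 6 + 1 + 4 = 13
W- = 4 + 4 = 8
(Check: W+ + W- = 21 should equal n(n+1)/2 = 21.)
Step 4: Test statistic W = min(W+, W-) = 8.
Step 5: Ties in |d|, so use the tie-corrected normal approximation.
        E[W] = n(n+1)/4 = 6*7/4 = 10.5.
        Tie groups: |d|=6 (t=3); sum(t^3 - t) = 24.
        Var[W] = n(n+1)(2n+1)/24 - sum(t^3-t)/48 = 546/24 - 24/48 = 22.25.
        z = (W - E[W]) / sqrt(Var[W]) = (8 - 10.5) / 4.7170 = -0.5300.
        Two-sided p = 2*Phi(z) = 0.596113.
Step 6: alpha = 0.1. fail to reject H0.

W+ = 13, W- = 8, W = min = 8, p = 0.596113, fail to reject H0.


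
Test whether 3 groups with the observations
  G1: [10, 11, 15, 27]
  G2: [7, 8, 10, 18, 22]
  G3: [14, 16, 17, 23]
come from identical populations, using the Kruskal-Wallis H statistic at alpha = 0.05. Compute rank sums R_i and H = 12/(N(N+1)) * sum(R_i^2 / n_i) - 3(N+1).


Step 1: Combine all N = 13 observations and assign midranks.
sorted (value, group, rank): (7,G2,1), (8,G2,2), (10,G1,3.5), (10,G2,3.5), (11,G1,5), (14,G3,6), (15,G1,7), (16,G3,8), (17,G3,9), (18,G2,10), (22,G2,11), (23,G3,12), (27,G1,13)
Step 2: Sum ranks within each group.
R_1 = 28.5 (n_1 = 4)
R_2 = 27.5 (n_2 = 5)
R_3 = 35 (n_3 = 4)
Step 3: H = 12/(N(N+1)) * sum(R_i^2/n_i) - 3(N+1)
     = 12/(13*14) * (28.5^2/4 + 27.5^2/5 + 35^2/4) - 3*14
     = 0.065934 * 660.562 - 42
     = 1.553571.
Step 4: Ties present; correction factor C = 1 - 6/(13^3 - 13) = 0.997253. Corrected H = 1.553571 / 0.997253 = 1.557851.
Step 5: Under H0, H ~ chi^2(2); p-value = 0.458899.
Step 6: alpha = 0.05. fail to reject H0.

H = 1.5579, df = 2, p = 0.458899, fail to reject H0.


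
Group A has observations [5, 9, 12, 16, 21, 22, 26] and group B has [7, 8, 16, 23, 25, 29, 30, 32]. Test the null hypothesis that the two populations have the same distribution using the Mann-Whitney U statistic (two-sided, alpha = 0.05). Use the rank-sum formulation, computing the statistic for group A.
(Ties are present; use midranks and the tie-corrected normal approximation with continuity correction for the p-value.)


Step 1: Combine and sort all 15 observations; assign midranks.
sorted (value, group): (5,X), (7,Y), (8,Y), (9,X), (12,X), (16,X), (16,Y), (21,X), (22,X), (23,Y), (25,Y), (26,X), (29,Y), (30,Y), (32,Y)
ranks: 5->1, 7->2, 8->3, 9->4, 12->5, 16->6.5, 16->6.5, 21->8, 22->9, 23->10, 25->11, 26->12, 29->13, 30->14, 32->15
Step 2: Rank sum for X: R1 = 1 + 4 + 5 + 6.5 + 8 + 9 + 12 = 45.5.
Step 3: U_X = R1 - n1(n1+1)/2 = 45.5 - 7*8/2 = 45.5 - 28 = 17.5.
       U_Y = n1*n2 - U_X = 56 - 17.5 = 38.5.
Step 4: Ties are present, so use the tie-corrected normal approximation (with continuity correction) for the p-value.
Step 5: p-value = 0.246738; compare to alpha = 0.05. fail to reject H0.

U_X = 17.5, p = 0.246738, fail to reject H0 at alpha = 0.05.


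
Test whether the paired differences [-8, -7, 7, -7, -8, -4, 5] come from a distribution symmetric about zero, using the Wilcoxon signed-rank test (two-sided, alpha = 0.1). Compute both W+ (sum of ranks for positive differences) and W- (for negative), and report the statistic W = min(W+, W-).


Step 1: Drop any zero differences (none here) and take |d_i|.
|d| = [8, 7, 7, 7, 8, 4, 5]
Step 2: Midrank |d_i| (ties get averaged ranks).
ranks: |8|->6.5, |7|->4, |7|->4, |7|->4, |8|->6.5, |4|->1, |5|->2
Step 3: Attach original signs; sum ranks with positive sign and with negative sign.
W+ = 4 + 2 = 6
W- = 6.5 + 4 + 4 + 6.5 + 1 = 22
(Check: W+ + W- = 28 should equal n(n+1)/2 = 28.)
Step 4: Test statistic W = min(W+, W-) = 6.
Step 5: Ties in |d|, so use the tie-corrected normal approximation.
        E[W] = n(n+1)/4 = 7*8/4 = 14.
        Tie groups: |d|=7 (t=3), |d|=8 (t=2); sum(t^3 - t) = 30.
        Var[W] = n(n+1)(2n+1)/24 - sum(t^3-t)/48 = 840/24 - 30/48 = 34.375.
        z = (W - E[W]) / sqrt(Var[W]) = (6 - 14) / 5.8630 = -1.3645.
        Two-sided p = 2*Phi(z) = 0.172415.
Step 6: alpha = 0.1. fail to reject H0.

W+ = 6, W- = 22, W = min = 6, p = 0.172415, fail to reject H0.


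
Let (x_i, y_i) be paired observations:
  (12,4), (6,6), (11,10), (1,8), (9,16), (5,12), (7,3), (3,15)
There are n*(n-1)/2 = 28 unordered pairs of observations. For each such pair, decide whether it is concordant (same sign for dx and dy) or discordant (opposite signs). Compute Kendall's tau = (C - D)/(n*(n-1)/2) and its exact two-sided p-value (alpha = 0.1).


Step 1: Enumerate the 28 unordered pairs (i,j) with i<j and classify each by sign(x_j-x_i) * sign(y_j-y_i).
  (1,2):dx=-6,dy=+2->D; (1,3):dx=-1,dy=+6->D; (1,4):dx=-11,dy=+4->D; (1,5):dx=-3,dy=+12->D
  (1,6):dx=-7,dy=+8->D; (1,7):dx=-5,dy=-1->C; (1,8):dx=-9,dy=+11->D; (2,3):dx=+5,dy=+4->C
  (2,4):dx=-5,dy=+2->D; (2,5):dx=+3,dy=+10->C; (2,6):dx=-1,dy=+6->D; (2,7):dx=+1,dy=-3->D
  (2,8):dx=-3,dy=+9->D; (3,4):dx=-10,dy=-2->C; (3,5):dx=-2,dy=+6->D; (3,6):dx=-6,dy=+2->D
  (3,7):dx=-4,dy=-7->C; (3,8):dx=-8,dy=+5->D; (4,5):dx=+8,dy=+8->C; (4,6):dx=+4,dy=+4->C
  (4,7):dx=+6,dy=-5->D; (4,8):dx=+2,dy=+7->C; (5,6):dx=-4,dy=-4->C; (5,7):dx=-2,dy=-13->C
  (5,8):dx=-6,dy=-1->C; (6,7):dx=+2,dy=-9->D; (6,8):dx=-2,dy=+3->D; (7,8):dx=-4,dy=+12->D
Step 2: C = 11, D = 17, total pairs = 28.
Step 3: tau = (C - D)/(n(n-1)/2) = (11 - 17)/28 = -0.214286.
Step 4: Exact two-sided p-value (enumerate n! = 40320 permutations of y under H0): p = 0.548413.
Step 5: alpha = 0.1. fail to reject H0.

tau_b = -0.2143 (C=11, D=17), p = 0.548413, fail to reject H0.


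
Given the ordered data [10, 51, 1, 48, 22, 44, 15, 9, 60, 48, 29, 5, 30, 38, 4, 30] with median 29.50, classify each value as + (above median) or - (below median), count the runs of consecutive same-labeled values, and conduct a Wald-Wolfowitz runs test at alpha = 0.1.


Step 1: Compute median = 29.50; label A = above, B = below.
Labels in order: BABABABBAABBAABA  (n_A = 8, n_B = 8)
Step 2: Count runs R = 12.
Step 3: Under H0 (random ordering), E[R] = 2*n_A*n_B/(n_A+n_B) + 1 = 2*8*8/16 + 1 = 9.0000.
        Var[R] = 2*n_A*n_B*(2*n_A*n_B - n_A - n_B) / ((n_A+n_B)^2 * (n_A+n_B-1)) = 14336/3840 = 3.7333.
        SD[R] = 1.9322.
Step 4: Continuity-corrected z = (R - 0.5 - E[R]) / SD[R] = (12 - 0.5 - 9.0000) / 1.9322 = 1.2939.
Step 5: Two-sided p-value via normal approximation = 2*(1 - Phi(|z|)) = 0.195709.
Step 6: alpha = 0.1. fail to reject H0.

R = 12, z = 1.2939, p = 0.195709, fail to reject H0.


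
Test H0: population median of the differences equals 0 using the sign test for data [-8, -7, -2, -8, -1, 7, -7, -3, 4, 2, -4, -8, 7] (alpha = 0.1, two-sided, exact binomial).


Step 1: Discard zero differences. Original n = 13; n_eff = number of nonzero differences = 13.
Nonzero differences (with sign): -8, -7, -2, -8, -1, +7, -7, -3, +4, +2, -4, -8, +7
Step 2: Count signs: positive = 4, negative = 9.
Step 3: Under H0: P(positive) = 0.5, so the number of positives S ~ Bin(13, 0.5).
Step 4: Two-sided exact p-value = sum of Bin(13,0.5) probabilities at or below the observed probability = 0.266846.
Step 5: alpha = 0.1. fail to reject H0.

n_eff = 13, pos = 4, neg = 9, p = 0.266846, fail to reject H0.


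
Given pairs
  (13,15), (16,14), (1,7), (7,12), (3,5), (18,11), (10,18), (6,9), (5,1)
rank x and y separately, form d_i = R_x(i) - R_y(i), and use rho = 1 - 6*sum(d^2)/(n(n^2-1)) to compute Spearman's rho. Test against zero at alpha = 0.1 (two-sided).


Step 1: Rank x and y separately (midranks; no ties here).
rank(x): 13->7, 16->8, 1->1, 7->5, 3->2, 18->9, 10->6, 6->4, 5->3
rank(y): 15->8, 14->7, 7->3, 12->6, 5->2, 11->5, 18->9, 9->4, 1->1
Step 2: d_i = R_x(i) - R_y(i); compute d_i^2.
  (7-8)^2=1, (8-7)^2=1, (1-3)^2=4, (5-6)^2=1, (2-2)^2=0, (9-5)^2=16, (6-9)^2=9, (4-4)^2=0, (3-1)^2=4
sum(d^2) = 36.
Step 3: rho = 1 - 6*36 / (9*(9^2 - 1)) = 1 - 216/720 = 0.700000.
Step 4: Under H0, t = rho * sqrt((n-2)/(1-rho^2)) = 2.5934 ~ t(7).
Step 5: Two-sided p-value from the t-distribution with 7 df = 0.035770.
Step 6: alpha = 0.1. reject H0.

rho = 0.7000, p = 0.035770, reject H0 at alpha = 0.1.


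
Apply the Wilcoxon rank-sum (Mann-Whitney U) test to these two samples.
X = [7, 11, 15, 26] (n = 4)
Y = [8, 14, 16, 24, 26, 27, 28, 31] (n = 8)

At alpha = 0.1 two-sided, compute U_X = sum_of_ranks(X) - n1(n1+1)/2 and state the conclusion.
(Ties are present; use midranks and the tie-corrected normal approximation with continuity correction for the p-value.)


Step 1: Combine and sort all 12 observations; assign midranks.
sorted (value, group): (7,X), (8,Y), (11,X), (14,Y), (15,X), (16,Y), (24,Y), (26,X), (26,Y), (27,Y), (28,Y), (31,Y)
ranks: 7->1, 8->2, 11->3, 14->4, 15->5, 16->6, 24->7, 26->8.5, 26->8.5, 27->10, 28->11, 31->12
Step 2: Rank sum for X: R1 = 1 + 3 + 5 + 8.5 = 17.5.
Step 3: U_X = R1 - n1(n1+1)/2 = 17.5 - 4*5/2 = 17.5 - 10 = 7.5.
       U_Y = n1*n2 - U_X = 32 - 7.5 = 24.5.
Step 4: Ties are present, so use the tie-corrected normal approximation (with continuity correction) for the p-value.
Step 5: p-value = 0.173478; compare to alpha = 0.1. fail to reject H0.

U_X = 7.5, p = 0.173478, fail to reject H0 at alpha = 0.1.


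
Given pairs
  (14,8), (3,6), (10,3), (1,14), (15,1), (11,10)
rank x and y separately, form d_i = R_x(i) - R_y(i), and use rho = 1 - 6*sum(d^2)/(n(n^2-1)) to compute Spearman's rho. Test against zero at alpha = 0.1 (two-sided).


Step 1: Rank x and y separately (midranks; no ties here).
rank(x): 14->5, 3->2, 10->3, 1->1, 15->6, 11->4
rank(y): 8->4, 6->3, 3->2, 14->6, 1->1, 10->5
Step 2: d_i = R_x(i) - R_y(i); compute d_i^2.
  (5-4)^2=1, (2-3)^2=1, (3-2)^2=1, (1-6)^2=25, (6-1)^2=25, (4-5)^2=1
sum(d^2) = 54.
Step 3: rho = 1 - 6*54 / (6*(6^2 - 1)) = 1 - 324/210 = -0.542857.
Step 4: Under H0, t = rho * sqrt((n-2)/(1-rho^2)) = -1.2928 ~ t(4).
Step 5: Two-sided p-value from the t-distribution with 4 df = 0.265703.
Step 6: alpha = 0.1. fail to reject H0.

rho = -0.5429, p = 0.265703, fail to reject H0 at alpha = 0.1.


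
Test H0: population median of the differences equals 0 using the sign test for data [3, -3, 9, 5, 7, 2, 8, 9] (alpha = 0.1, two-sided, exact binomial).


Step 1: Discard zero differences. Original n = 8; n_eff = number of nonzero differences = 8.
Nonzero differences (with sign): +3, -3, +9, +5, +7, +2, +8, +9
Step 2: Count signs: positive = 7, negative = 1.
Step 3: Under H0: P(positive) = 0.5, so the number of positives S ~ Bin(8, 0.5).
Step 4: Two-sided exact p-value = sum of Bin(8,0.5) probabilities at or below the observed probability = 0.070312.
Step 5: alpha = 0.1. reject H0.

n_eff = 8, pos = 7, neg = 1, p = 0.070312, reject H0.
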